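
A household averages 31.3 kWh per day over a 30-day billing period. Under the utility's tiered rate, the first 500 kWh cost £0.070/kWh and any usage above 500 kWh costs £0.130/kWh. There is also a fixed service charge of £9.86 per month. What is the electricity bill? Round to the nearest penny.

£101.93

Usage = 31.3 kWh/day × 30 days = 939 kWh
First 500 kWh × £0.070 = £35.00
Remaining 439 kWh × £0.130 = £57.07
Energy charge = £92.07; + service £9.86 = £101.93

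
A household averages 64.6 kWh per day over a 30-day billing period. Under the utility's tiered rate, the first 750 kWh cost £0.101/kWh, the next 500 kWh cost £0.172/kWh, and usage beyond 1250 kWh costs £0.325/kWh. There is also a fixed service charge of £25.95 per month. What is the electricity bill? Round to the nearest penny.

£411.30

Usage = 64.6 kWh/day × 30 days = 1938 kWh
First 750 kWh × £0.101 = £75.75
Next 500 kWh × £0.172 = £86.00
Remaining 688 kWh × £0.325 = £223.60
Energy charge = £385.35; + service £25.95 = £411.30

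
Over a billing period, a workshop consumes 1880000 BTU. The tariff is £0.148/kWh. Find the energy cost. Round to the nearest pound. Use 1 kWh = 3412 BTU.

1880000 BTU × (0.00029308 kWh/BTU) = 551 kWh
Cost = 551 kWh × £0.148/kWh = £81.55 ≈ £82

£82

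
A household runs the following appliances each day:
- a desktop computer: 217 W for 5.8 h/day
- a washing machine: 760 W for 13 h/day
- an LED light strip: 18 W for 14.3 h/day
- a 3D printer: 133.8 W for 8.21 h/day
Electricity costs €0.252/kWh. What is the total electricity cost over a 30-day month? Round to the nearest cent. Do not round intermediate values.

desktop computer: 217 W × 5.8 h × 30 d = 37,758 Wh = 37.76 kWh
washing machine: 760 W × 13 h × 30 d = 296,400 Wh = 296.4 kWh
LED light strip: 18 W × 14.3 h × 30 d = 7,722 Wh = 7.722 kWh
3D printer: 133.8 W × 8.21 h × 30 d = 32,955 Wh = 32.95 kWh
Total energy = 37.76 + 296.4 + 7.722 + 32.95 = 374.8 kWh
Cost = 374.8 kWh × €0.252 = €94.46

€94.46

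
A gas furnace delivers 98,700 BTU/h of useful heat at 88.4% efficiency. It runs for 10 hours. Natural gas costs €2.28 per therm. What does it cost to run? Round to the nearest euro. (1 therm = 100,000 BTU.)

€25

Heat delivered = 98,700 BTU/h × 10 h = 987,000 BTU
Gas input = 987,000 / 0.884 = 1,116,516 BTU
= 1,116,516 / 100,000 = 11.17 therm
Cost = 11.17 × €2.28/therm = €25.46 ≈ €25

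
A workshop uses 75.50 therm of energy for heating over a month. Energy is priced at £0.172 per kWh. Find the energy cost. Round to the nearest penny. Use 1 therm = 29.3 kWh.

£380.49

75.50 therm × (29.3 kWh/therm) = 2,212 kWh
Cost = 2,212 kWh × £0.172/kWh = £380.49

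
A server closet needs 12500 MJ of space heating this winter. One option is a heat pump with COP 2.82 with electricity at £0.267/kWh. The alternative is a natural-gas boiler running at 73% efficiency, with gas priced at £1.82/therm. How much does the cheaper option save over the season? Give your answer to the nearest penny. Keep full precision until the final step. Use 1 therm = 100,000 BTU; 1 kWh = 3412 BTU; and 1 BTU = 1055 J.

£33.39

Heat load = 12500 MJ = 12,500,000,000 J / 1055 = 11,848,341 BTU
Gas: input = 11,848,341 / 0.73 = 16,230,604 BTU = 162.3 therm → 162.3 × £1.82 = £295.40
Heat pump: 11,848,341 BTU / 3412 = 3,473 kWh heat; / 2.82 = 1,231 kWh in → × £0.267 = £328.78
Difference = |£295.40 − £328.78| = £33.39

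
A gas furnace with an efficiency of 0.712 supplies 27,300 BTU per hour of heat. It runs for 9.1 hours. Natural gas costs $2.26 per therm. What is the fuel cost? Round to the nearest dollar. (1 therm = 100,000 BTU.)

$8

Heat delivered = 27,300 BTU/h × 9.1 h = 248,430 BTU
Gas input = 248,430 / 0.712 = 348,919 BTU
= 348,919 / 100,000 = 3.489 therm
Cost = 3.489 × $2.26/therm = $7.89 ≈ $8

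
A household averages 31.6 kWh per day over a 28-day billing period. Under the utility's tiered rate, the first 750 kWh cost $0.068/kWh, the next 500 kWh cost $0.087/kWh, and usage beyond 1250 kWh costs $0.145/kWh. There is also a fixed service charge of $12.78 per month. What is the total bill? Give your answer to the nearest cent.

$75.51

Usage = 31.6 kWh/day × 28 days = 884.8 kWh
First 750 kWh × $0.068 = $51.00
Next 134.8 kWh × $0.087 = $11.73
Remaining tier: 0 kWh (not reached)
Energy charge = $62.73; + service $12.78 = $75.51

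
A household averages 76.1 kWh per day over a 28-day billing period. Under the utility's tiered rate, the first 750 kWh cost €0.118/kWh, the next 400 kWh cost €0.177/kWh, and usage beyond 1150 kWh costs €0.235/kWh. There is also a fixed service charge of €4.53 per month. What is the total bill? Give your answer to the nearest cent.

Usage = 76.1 kWh/day × 28 days = 2130.8 kWh
First 750 kWh × €0.118 = €88.50
Next 400 kWh × €0.177 = €70.80
Remaining 980.8 kWh × €0.235 = €230.49
Energy charge = €389.79; + service €4.53 = €394.32

€394.32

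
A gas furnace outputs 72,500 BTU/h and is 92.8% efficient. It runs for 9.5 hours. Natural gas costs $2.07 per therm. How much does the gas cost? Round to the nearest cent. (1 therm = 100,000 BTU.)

$15.36

Heat delivered = 72,500 BTU/h × 9.5 h = 688,750 BTU
Gas input = 688,750 / 0.928 = 742,188 BTU
= 742,188 / 100,000 = 7.422 therm
Cost = 7.422 × $2.07/therm = $15.36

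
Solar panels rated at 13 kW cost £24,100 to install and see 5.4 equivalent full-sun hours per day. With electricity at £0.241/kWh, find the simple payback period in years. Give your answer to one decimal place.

3.9 years

Daily generation = 13 kW × 5.4 h = 70.2 kWh
Annual generation = 70.2 × 365 = 25623 kWh
Annual savings = 25623 × £0.241 = £6,175.14
Payback = £24,100 / £6,175.14 = 3.9 years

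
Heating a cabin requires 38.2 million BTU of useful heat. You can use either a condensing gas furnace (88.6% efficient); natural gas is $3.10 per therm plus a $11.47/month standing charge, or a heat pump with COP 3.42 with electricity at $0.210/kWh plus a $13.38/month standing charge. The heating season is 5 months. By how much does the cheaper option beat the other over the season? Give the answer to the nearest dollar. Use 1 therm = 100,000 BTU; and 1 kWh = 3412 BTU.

Heat load = 38.2 × 10⁶ BTU = 38,200,000 BTU
Gas: input = 38,200,000 / 0.886 = 43,115,124 BTU = 431.2 therm → 431.2 × $3.10 = $1,336.57; + 5 × $11.47 standing = $1,393.92
Heat pump: 38,200,000 BTU / 3412 = 11,200 kWh heat; / 3.42 = 3,274 kWh in → × $0.210 = $687.46; + 5 × $13.38 standing = $754.36
Difference = |$1,393.92 − $754.36| = $639.56 ≈ $640

$640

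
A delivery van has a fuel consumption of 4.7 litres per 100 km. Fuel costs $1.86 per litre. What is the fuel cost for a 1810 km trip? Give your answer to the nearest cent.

$158.23

Fuel = 4.7 L/100 km × 1810 km / 100 = 85.07 L
Cost = 85.07 L × $1.86/L = $158.23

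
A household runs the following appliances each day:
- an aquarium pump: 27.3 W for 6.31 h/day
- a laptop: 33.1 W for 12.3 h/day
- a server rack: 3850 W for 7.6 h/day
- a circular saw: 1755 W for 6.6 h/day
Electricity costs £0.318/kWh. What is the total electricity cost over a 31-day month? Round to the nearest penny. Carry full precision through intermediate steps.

£408.34

aquarium pump: 27.3 W × 6.31 h × 31 d = 5,340 Wh = 5.34 kWh
laptop: 33.1 W × 12.3 h × 31 d = 12,621 Wh = 12.62 kWh
server rack: 3850 W × 7.6 h × 31 d = 907,060 Wh = 907.1 kWh
circular saw: 1755 W × 6.6 h × 31 d = 359,073 Wh = 359.1 kWh
Total energy = 5.34 + 12.62 + 907.1 + 359.1 = 1,284 kWh
Cost = 1,284 kWh × £0.318 = £408.34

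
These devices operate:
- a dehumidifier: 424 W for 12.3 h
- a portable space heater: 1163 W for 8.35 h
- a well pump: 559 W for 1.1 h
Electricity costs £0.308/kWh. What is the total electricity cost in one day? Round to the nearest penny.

£4.79

dehumidifier: 424 W × 12.3 h = 5,215 Wh = 5.215 kWh
portable space heater: 1163 W × 8.35 h = 9,711 Wh = 9.711 kWh
well pump: 559 W × 1.1 h = 615 Wh = 0.6149 kWh
Total energy = 5.215 + 9.711 + 0.6149 = 15.54 kWh
Cost = 15.54 kWh × £0.308 = £4.79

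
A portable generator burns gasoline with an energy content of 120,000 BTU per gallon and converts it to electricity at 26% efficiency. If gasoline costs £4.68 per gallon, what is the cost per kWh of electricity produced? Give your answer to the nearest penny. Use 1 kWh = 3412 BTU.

Electrical output per gallon = 120,000 BTU × 0.26 / 3412 BTU/kWh = 9.144 kWh
Cost per kWh = £4.68 / 9.144 kWh = £0.512

£0.51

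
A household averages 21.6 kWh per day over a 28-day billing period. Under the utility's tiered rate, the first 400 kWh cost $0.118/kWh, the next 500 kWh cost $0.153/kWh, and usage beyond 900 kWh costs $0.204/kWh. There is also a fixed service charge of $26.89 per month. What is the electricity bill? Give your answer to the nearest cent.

Usage = 21.6 kWh/day × 28 days = 604.8 kWh
First 400 kWh × $0.118 = $47.20
Next 204.8 kWh × $0.153 = $31.33
Remaining tier: 0 kWh (not reached)
Energy charge = $78.53; + service $26.89 = $105.42

$105.42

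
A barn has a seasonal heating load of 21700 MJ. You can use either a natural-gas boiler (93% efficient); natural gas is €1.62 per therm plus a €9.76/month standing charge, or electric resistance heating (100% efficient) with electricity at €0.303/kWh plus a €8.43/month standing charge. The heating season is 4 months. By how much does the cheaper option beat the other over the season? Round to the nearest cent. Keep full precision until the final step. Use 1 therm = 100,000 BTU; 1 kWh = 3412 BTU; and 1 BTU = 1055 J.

€1462.98

Heat load = 21700 MJ = 21,700,000,000 J / 1055 = 20,568,720 BTU
Gas: input = 20,568,720 / 0.93 = 22,116,904 BTU = 221.2 therm → 221.2 × €1.62 = €358.29; + 4 × €9.76 standing = €397.33
Electric: 20,568,720 BTU / 3412 = 6,028 kWh → × €0.303 = €1,826.59; + 4 × €8.43 standing = €1,860.31
Difference = |€397.33 − €1,860.31| = €1,462.98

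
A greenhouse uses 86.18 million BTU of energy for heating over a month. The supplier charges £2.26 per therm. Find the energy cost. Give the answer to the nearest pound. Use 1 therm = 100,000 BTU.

£1948

86.18 million BTU × (10 therm/million BTU) = 861.8 therm
Cost = 861.8 therm × £2.26/therm = £1,947.67 ≈ £1948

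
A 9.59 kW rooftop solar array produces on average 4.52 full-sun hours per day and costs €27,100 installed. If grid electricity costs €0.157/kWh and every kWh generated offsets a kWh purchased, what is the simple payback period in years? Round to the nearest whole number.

Daily generation = 9.59 kW × 4.52 h = 43.35 kWh
Annual generation = 43.35 × 365 = 15822 kWh
Annual savings = 15822 × €0.157 = €2,483.99
Payback = €27,100 / €2,483.99 = 10.9 years

11 years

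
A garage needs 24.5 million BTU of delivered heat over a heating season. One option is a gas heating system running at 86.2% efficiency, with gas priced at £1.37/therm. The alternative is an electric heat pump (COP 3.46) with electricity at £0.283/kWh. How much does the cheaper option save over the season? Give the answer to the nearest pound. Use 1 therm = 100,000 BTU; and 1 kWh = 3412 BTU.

£198

Heat load = 24.5 × 10⁶ BTU = 24,500,000 BTU
Gas: input = 24,500,000 / 0.862 = 28,422,274 BTU = 284.2 therm → 284.2 × £1.37 = £389.39
Heat pump: 24,500,000 BTU / 3412 = 7,181 kWh heat; / 3.46 = 2,075 kWh in → × £0.283 = £587.31
Difference = |£389.39 − £587.31| = £197.92 ≈ £198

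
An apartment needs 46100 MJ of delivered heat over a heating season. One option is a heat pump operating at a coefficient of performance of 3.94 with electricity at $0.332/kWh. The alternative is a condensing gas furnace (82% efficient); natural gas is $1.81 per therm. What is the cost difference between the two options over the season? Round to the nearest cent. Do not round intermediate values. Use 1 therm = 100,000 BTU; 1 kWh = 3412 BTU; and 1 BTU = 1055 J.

Heat load = 46100 MJ = 46,100,000,000 J / 1055 = 43,696,682 BTU
Gas: input = 43,696,682 / 0.82 = 53,288,637 BTU = 532.9 therm → 532.9 × $1.81 = $964.52
Heat pump: 43,696,682 BTU / 3412 = 12,810 kWh heat; / 3.94 = 3,250 kWh in → × $0.332 = $1,079.15
Difference = |$964.52 − $1,079.15| = $114.62

$114.62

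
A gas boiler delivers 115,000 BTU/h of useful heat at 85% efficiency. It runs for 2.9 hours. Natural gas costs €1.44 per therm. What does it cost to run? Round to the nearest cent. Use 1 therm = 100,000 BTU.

Heat delivered = 115,000 BTU/h × 2.9 h = 333,500 BTU
Gas input = 333,500 / 0.85 = 392,353 BTU
= 392,353 / 100,000 = 3.924 therm
Cost = 3.924 × €1.44/therm = €5.65

€5.65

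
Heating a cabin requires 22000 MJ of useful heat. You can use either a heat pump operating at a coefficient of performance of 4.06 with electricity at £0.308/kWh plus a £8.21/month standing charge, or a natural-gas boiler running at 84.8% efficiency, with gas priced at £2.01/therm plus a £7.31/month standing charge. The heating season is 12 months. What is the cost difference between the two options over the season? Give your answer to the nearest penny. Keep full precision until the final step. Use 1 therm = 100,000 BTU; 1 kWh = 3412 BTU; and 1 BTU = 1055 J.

£19.83

Heat load = 22000 MJ = 22,000,000,000 J / 1055 = 20,853,081 BTU
Gas: input = 20,853,081 / 0.848 = 24,590,897 BTU = 245.9 therm → 245.9 × £2.01 = £494.28; + 12 × £7.31 standing = £582.00
Heat pump: 20,853,081 BTU / 3412 = 6,112 kWh heat; / 4.06 = 1,505 kWh in → × £0.308 = £463.65; + 12 × £8.21 standing = £562.17
Difference = |£582.00 − £562.17| = £19.83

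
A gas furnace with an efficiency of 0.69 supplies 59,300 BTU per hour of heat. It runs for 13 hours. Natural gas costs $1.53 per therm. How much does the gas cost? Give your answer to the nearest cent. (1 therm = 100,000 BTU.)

$17.09

Heat delivered = 59,300 BTU/h × 13 h = 770,900 BTU
Gas input = 770,900 / 0.69 = 1,117,246 BTU
= 1,117,246 / 100,000 = 11.17 therm
Cost = 11.17 × $1.53/therm = $17.09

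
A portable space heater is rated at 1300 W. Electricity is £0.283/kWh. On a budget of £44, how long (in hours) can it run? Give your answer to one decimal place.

Energy budget = £44 / £0.283 per kWh = 155.5 kWh = 155,477 Wh
Runtime = 155,477 Wh / 1300 W = 119.6 h

119.6 h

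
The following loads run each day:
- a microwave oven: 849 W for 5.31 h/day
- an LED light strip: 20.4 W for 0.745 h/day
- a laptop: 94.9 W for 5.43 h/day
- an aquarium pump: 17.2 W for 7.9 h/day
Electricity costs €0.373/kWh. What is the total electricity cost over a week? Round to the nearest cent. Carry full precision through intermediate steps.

microwave oven: 849 W × 5.31 h × 7 d = 31,557 Wh = 31.56 kWh
LED light strip: 20.4 W × 0.745 h × 7 d = 106 Wh = 0.1064 kWh
laptop: 94.9 W × 5.43 h × 7 d = 3,607 Wh = 3.607 kWh
aquarium pump: 17.2 W × 7.9 h × 7 d = 951 Wh = 0.9512 kWh
Total energy = 31.56 + 0.1064 + 3.607 + 0.9512 = 36.22 kWh
Cost = 36.22 kWh × €0.373 = €13.51

€13.51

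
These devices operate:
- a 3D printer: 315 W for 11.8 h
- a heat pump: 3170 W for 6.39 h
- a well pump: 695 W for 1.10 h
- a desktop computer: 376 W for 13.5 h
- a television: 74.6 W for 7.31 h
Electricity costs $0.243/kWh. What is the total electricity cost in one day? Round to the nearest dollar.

3D printer: 315 W × 11.8 h = 3,717 Wh = 3.717 kWh
heat pump: 3170 W × 6.39 h = 20,256 Wh = 20.26 kWh
well pump: 695 W × 1.10 h = 765 Wh = 0.7645 kWh
desktop computer: 376 W × 13.5 h = 5,076 Wh = 5.076 kWh
television: 74.6 W × 7.31 h = 545 Wh = 0.5453 kWh
Total energy = 3.717 + 20.26 + 0.7645 + 5.076 + 0.5453 = 30.36 kWh
Cost = 30.36 kWh × $0.243 = $7.38 ≈ $7

$7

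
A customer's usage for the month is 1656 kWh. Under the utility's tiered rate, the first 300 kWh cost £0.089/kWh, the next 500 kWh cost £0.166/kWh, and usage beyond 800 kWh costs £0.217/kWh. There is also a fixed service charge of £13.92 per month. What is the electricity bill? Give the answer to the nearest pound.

£309

First 300 kWh × £0.089 = £26.70
Next 500 kWh × £0.166 = £83.00
Remaining 856 kWh × £0.217 = £185.75
Energy charge = £295.45; + service £13.92 = £309.37 ≈ £309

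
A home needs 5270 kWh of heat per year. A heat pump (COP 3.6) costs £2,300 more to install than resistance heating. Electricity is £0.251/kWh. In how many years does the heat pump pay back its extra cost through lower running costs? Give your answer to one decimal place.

2.4 years

Resistance: 5270 kWh × £0.251 = £1,322.77/yr
Heat pump: 5270 / 3.6 = 1464 kWh in → × £0.251 = £367.44/yr
Annual savings = £955.33
Payback = £2,300 / £955.33 = 2.41 years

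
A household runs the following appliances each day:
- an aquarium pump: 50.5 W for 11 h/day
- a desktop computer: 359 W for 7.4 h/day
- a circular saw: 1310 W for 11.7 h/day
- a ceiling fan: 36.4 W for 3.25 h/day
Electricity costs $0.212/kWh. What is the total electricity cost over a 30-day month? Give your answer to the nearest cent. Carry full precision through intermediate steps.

$118.66

aquarium pump: 50.5 W × 11 h × 30 d = 16,665 Wh = 16.66 kWh
desktop computer: 359 W × 7.4 h × 30 d = 79,698 Wh = 79.7 kWh
circular saw: 1310 W × 11.7 h × 30 d = 459,810 Wh = 459.8 kWh
ceiling fan: 36.4 W × 3.25 h × 30 d = 3,549 Wh = 3.549 kWh
Total energy = 16.66 + 79.7 + 459.8 + 3.549 = 559.7 kWh
Cost = 559.7 kWh × $0.212 = $118.66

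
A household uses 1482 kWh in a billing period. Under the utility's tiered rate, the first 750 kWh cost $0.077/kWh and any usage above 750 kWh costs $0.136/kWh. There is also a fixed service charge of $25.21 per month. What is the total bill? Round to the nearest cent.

$182.51

First 750 kWh × $0.077 = $57.75
Remaining 732 kWh × $0.136 = $99.55
Energy charge = $157.30; + service $25.21 = $182.51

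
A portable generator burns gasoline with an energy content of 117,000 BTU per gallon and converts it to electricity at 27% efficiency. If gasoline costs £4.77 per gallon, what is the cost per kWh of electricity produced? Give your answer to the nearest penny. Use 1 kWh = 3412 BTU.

Electrical output per gallon = 117,000 BTU × 0.27 / 3412 BTU/kWh = 9.258 kWh
Cost per kWh = £4.77 / 9.258 kWh = £0.515

£0.52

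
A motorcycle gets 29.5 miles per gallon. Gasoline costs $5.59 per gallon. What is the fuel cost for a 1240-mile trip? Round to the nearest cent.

$234.97

Fuel = 1240 mi / 29.5 mpg = 42.03 gal
Cost = 42.03 gal × $5.59/gal = $234.97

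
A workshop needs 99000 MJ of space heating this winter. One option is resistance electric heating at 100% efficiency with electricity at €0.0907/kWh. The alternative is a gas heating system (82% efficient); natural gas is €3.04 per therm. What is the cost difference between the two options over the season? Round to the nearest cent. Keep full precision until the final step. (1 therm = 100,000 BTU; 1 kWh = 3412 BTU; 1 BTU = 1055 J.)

Heat load = 99000 MJ = 99,000,000,000 J / 1055 = 93,838,863 BTU
Gas: input = 93,838,863 / 0.82 = 114,437,637 BTU = 1,144 therm → 1,144 × €3.04 = €3,478.90
Electric: 93,838,863 BTU / 3412 = 27,500 kWh → × €0.0907 = €2,494.49
Difference = |€3,478.90 − €2,494.49| = €984.42

€984.42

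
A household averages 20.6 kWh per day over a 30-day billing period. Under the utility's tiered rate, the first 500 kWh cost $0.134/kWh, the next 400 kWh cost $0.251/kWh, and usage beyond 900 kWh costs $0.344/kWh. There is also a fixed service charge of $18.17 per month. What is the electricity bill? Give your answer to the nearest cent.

Usage = 20.6 kWh/day × 30 days = 618 kWh
First 500 kWh × $0.134 = $67.00
Next 118 kWh × $0.251 = $29.62
Remaining tier: 0 kWh (not reached)
Energy charge = $96.62; + service $18.17 = $114.79

$114.79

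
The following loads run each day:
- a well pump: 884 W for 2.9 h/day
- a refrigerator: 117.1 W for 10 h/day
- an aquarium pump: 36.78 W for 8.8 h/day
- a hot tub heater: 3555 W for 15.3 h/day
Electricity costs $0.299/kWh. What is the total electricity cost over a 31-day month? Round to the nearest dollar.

well pump: 884 W × 2.9 h × 31 d = 79,472 Wh = 79.47 kWh
refrigerator: 117.1 W × 10 h × 31 d = 36,301 Wh = 36.3 kWh
aquarium pump: 36.78 W × 8.8 h × 31 d = 10,034 Wh = 10.03 kWh
hot tub heater: 3555 W × 15.3 h × 31 d = 1,686,136 Wh = 1,686 kWh
Total energy = 79.47 + 36.3 + 10.03 + 1,686 = 1,812 kWh
Cost = 1,812 kWh × $0.299 = $541.77 ≈ $542

$542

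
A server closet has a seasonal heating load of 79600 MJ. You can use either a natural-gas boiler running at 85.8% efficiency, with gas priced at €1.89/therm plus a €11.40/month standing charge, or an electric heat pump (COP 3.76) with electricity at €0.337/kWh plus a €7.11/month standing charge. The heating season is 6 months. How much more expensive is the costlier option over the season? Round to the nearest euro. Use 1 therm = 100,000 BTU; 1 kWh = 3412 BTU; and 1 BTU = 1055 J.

Heat load = 79600 MJ = 79,600,000,000 J / 1055 = 75,450,237 BTU
Gas: input = 75,450,237 / 0.858 = 87,937,339 BTU = 879.4 therm → 879.4 × €1.89 = €1,662.02; + 6 × €11.40 standing = €1,730.42
Heat pump: 75,450,237 BTU / 3412 = 22,110 kWh heat; / 3.76 = 5,881 kWh in → × €0.337 = €1,981.95; + 6 × €7.11 standing = €2,024.61
Difference = |€1,730.42 − €2,024.61| = €294.20 ≈ €294

€294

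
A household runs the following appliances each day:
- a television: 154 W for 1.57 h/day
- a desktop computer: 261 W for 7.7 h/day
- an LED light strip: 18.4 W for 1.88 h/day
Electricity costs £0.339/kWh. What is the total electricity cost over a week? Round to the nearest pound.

£5

television: 154 W × 1.57 h × 7 d = 1,692 Wh = 1.692 kWh
desktop computer: 261 W × 7.7 h × 7 d = 14,068 Wh = 14.07 kWh
LED light strip: 18.4 W × 1.88 h × 7 d = 242 Wh = 0.2421 kWh
Total energy = 1.692 + 14.07 + 0.2421 = 16 kWh
Cost = 16 kWh × £0.339 = £5.42 ≈ £5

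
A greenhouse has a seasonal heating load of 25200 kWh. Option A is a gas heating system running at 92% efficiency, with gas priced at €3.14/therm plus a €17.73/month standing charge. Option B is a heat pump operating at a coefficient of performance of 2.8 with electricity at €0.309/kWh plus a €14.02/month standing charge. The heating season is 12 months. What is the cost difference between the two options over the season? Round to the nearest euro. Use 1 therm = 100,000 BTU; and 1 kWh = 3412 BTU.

€198

Heat load = 25200 kWh × 3412 = 85,982,400 BTU
Gas: input = 85,982,400 / 0.920 = 93,459,130 BTU = 934.6 therm → 934.6 × €3.14 = €2,934.62; + 12 × €17.73 standing = €3,147.38
Heat pump: 85,982,400 BTU / 3412 = 25,200 kWh heat; / 2.8 = 9,000 kWh in → × €0.309 = €2,781.00; + 12 × €14.02 standing = €2,949.24
Difference = |€3,147.38 − €2,949.24| = €198.14 ≈ €198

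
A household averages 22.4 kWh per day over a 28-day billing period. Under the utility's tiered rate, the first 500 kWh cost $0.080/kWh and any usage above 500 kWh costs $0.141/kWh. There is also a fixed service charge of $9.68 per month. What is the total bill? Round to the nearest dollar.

$68

Usage = 22.4 kWh/day × 28 days = 627.2 kWh
First 500 kWh × $0.080 = $40.00
Remaining 127.2 kWh × $0.141 = $17.94
Energy charge = $57.94; + service $9.68 = $67.62 ≈ $68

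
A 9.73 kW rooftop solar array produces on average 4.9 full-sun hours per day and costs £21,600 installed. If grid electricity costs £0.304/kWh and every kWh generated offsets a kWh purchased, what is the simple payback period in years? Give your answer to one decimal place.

Daily generation = 9.73 kW × 4.9 h = 47.68 kWh
Annual generation = 47.68 × 365 = 17402 kWh
Annual savings = 17402 × £0.304 = £5,290.24
Payback = £21,600 / £5,290.24 = 4.08 years

4.1 years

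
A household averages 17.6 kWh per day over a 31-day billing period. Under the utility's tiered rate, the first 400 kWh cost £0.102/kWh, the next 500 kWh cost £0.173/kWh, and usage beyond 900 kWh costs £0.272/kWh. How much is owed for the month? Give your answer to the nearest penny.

Usage = 17.6 kWh/day × 31 days = 545.6 kWh
First 400 kWh × £0.102 = £40.80
Next 145.6 kWh × £0.173 = £25.19
Remaining tier: 0 kWh (not reached)
Total = £65.99

£65.99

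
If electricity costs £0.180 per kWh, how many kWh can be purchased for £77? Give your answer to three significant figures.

428 kWh

£77 / £0.180 per kWh = 427.8 kWh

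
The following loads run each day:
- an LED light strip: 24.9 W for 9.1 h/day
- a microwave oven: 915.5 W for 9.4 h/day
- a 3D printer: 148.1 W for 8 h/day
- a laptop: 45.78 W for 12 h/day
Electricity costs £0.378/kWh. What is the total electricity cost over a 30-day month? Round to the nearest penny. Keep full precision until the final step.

LED light strip: 24.9 W × 9.1 h × 30 d = 6,798 Wh = 6.798 kWh
microwave oven: 915.5 W × 9.4 h × 30 d = 258,171 Wh = 258.2 kWh
3D printer: 148.1 W × 8 h × 30 d = 35,544 Wh = 35.54 kWh
laptop: 45.78 W × 12 h × 30 d = 16,481 Wh = 16.48 kWh
Total energy = 6.798 + 258.2 + 35.54 + 16.48 = 317 kWh
Cost = 317 kWh × £0.378 = £119.82

£119.82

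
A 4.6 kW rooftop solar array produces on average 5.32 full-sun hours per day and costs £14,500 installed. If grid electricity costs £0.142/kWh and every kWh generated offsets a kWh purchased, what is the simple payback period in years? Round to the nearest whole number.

Daily generation = 4.6 kW × 5.32 h = 24.47 kWh
Annual generation = 24.47 × 365 = 8932.3 kWh
Annual savings = 8932.3 × £0.142 = £1,268.38
Payback = £14,500 / £1,268.38 = 11.4 years

11 years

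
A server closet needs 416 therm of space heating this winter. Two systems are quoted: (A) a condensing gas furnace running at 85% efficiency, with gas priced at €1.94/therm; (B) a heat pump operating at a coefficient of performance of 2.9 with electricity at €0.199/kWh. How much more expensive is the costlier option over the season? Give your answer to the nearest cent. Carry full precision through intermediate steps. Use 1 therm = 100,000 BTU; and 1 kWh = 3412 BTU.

Heat load = 416 therm × 100,000 = 41,600,000 BTU
Gas: input = 41,600,000 / 0.85 = 48,941,176 BTU = 489.4 therm → 489.4 × €1.94 = €949.46
Heat pump: 41,600,000 BTU / 3412 = 12,190 kWh heat; / 2.9 = 4,204 kWh in → × €0.199 = €836.64
Difference = |€949.46 − €836.64| = €112.82

€112.82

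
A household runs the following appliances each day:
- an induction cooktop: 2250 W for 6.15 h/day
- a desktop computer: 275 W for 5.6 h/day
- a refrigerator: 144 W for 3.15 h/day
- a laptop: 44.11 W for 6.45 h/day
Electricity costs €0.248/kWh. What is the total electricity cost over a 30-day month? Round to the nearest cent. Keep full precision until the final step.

€119.90

induction cooktop: 2250 W × 6.15 h × 30 d = 415,125 Wh = 415.1 kWh
desktop computer: 275 W × 5.6 h × 30 d = 46,200 Wh = 46.2 kWh
refrigerator: 144 W × 3.15 h × 30 d = 13,608 Wh = 13.61 kWh
laptop: 44.11 W × 6.45 h × 30 d = 8,535 Wh = 8.535 kWh
Total energy = 415.1 + 46.2 + 13.61 + 8.535 = 483.5 kWh
Cost = 483.5 kWh × €0.248 = €119.90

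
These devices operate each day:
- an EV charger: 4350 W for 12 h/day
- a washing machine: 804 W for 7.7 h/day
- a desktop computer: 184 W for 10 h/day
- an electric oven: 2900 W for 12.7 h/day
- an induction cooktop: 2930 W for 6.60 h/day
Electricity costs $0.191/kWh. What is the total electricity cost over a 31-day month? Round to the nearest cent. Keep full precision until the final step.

$689.20

EV charger: 4350 W × 12 h × 31 d = 1,618,200 Wh = 1,618 kWh
washing machine: 804 W × 7.7 h × 31 d = 191,915 Wh = 191.9 kWh
desktop computer: 184 W × 10 h × 31 d = 57,040 Wh = 57.04 kWh
electric oven: 2900 W × 12.7 h × 31 d = 1,141,730 Wh = 1,142 kWh
induction cooktop: 2930 W × 6.60 h × 31 d = 599,478 Wh = 599.5 kWh
Total energy = 1,618 + 191.9 + 57.04 + 1,142 + 599.5 = 3,608 kWh
Cost = 3,608 kWh × $0.191 = $689.20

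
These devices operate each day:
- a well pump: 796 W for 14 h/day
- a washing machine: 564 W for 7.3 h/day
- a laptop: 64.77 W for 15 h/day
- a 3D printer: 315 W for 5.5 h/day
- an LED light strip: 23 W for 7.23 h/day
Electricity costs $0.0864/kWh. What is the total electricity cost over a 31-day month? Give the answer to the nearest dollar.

well pump: 796 W × 14 h × 31 d = 345,464 Wh = 345.5 kWh
washing machine: 564 W × 7.3 h × 31 d = 127,633 Wh = 127.6 kWh
laptop: 64.77 W × 15 h × 31 d = 30,118 Wh = 30.12 kWh
3D printer: 315 W × 5.5 h × 31 d = 53,708 Wh = 53.71 kWh
LED light strip: 23 W × 7.23 h × 31 d = 5,155 Wh = 5.155 kWh
Total energy = 345.5 + 127.6 + 30.12 + 53.71 + 5.155 = 562.1 kWh
Cost = 562.1 kWh × $0.0864 = $48.56 ≈ $49

$49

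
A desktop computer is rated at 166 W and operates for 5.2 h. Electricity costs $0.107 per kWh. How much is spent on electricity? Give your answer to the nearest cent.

$0.09

Energy = 166 W × 5.2 h = 863 Wh = 0.8632 kWh
Cost = 0.8632 kWh × $0.107/kWh = $0.09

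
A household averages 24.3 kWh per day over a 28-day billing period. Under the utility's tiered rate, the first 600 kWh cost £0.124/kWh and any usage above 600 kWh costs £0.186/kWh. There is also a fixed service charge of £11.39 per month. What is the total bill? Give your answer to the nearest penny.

Usage = 24.3 kWh/day × 28 days = 680.4 kWh
First 600 kWh × £0.124 = £74.40
Remaining 80.4 kWh × £0.186 = £14.95
Energy charge = £89.35; + service £11.39 = £100.74

£100.74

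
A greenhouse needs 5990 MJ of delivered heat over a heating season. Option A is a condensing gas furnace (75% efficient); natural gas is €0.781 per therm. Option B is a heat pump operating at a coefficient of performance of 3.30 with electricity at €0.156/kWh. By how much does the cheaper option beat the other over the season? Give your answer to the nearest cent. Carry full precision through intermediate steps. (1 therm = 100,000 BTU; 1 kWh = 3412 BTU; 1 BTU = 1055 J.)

Heat load = 5990 MJ = 5,990,000,000 J / 1055 = 5,677,725 BTU
Gas: input = 5,677,725 / 0.75 = 7,570,300 BTU = 75.7 therm → 75.7 × €0.781 = €59.12
Heat pump: 5,677,725 BTU / 3412 = 1,664 kWh heat; / 3.30 = 504.3 kWh in → × €0.156 = €78.66
Difference = |€59.12 − €78.66| = €19.54

€19.54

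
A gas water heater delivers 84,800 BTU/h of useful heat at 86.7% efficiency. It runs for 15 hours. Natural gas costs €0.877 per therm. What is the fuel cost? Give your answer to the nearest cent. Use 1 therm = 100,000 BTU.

Heat delivered = 84,800 BTU/h × 15 h = 1,272,000 BTU
Gas input = 1,272,000 / 0.867 = 1,467,128 BTU
= 1,467,128 / 100,000 = 14.67 therm
Cost = 14.67 × €0.877/therm = €12.87

€12.87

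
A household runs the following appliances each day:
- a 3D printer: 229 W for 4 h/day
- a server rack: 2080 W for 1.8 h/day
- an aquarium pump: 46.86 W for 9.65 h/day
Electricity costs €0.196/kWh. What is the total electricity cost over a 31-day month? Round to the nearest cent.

3D printer: 229 W × 4 h × 31 d = 28,396 Wh = 28.4 kWh
server rack: 2080 W × 1.8 h × 31 d = 116,064 Wh = 116.1 kWh
aquarium pump: 46.86 W × 9.65 h × 31 d = 14,018 Wh = 14.02 kWh
Total energy = 28.4 + 116.1 + 14.02 = 158.5 kWh
Cost = 158.5 kWh × €0.196 = €31.06

€31.06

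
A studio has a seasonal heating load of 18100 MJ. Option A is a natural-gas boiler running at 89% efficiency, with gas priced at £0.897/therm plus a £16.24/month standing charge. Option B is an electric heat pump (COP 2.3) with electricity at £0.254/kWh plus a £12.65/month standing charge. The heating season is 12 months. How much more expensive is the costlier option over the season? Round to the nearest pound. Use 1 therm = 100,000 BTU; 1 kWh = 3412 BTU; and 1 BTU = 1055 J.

Heat load = 18100 MJ = 18,100,000,000 J / 1055 = 17,156,398 BTU
Gas: input = 17,156,398 / 0.89 = 19,276,852 BTU = 192.8 therm → 192.8 × £0.897 = £172.91; + 12 × £16.24 standing = £367.79
Heat pump: 17,156,398 BTU / 3412 = 5,028 kWh heat; / 2.3 = 2,186 kWh in → × £0.254 = £555.29; + 12 × £12.65 standing = £707.09
Difference = |£367.79 − £707.09| = £339.30 ≈ £339

£339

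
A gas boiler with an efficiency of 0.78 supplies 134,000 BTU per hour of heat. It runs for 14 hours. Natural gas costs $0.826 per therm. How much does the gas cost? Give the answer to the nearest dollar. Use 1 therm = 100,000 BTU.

Heat delivered = 134,000 BTU/h × 14 h = 1,876,000 BTU
Gas input = 1,876,000 / 0.78 = 2,405,128 BTU
= 2,405,128 / 100,000 = 24.05 therm
Cost = 24.05 × $0.826/therm = $19.87 ≈ $20

$20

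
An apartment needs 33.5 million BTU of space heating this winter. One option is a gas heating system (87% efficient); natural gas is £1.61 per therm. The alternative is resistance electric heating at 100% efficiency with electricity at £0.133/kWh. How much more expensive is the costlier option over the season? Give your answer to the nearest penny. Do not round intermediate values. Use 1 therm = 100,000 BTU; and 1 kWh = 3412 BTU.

£685.89

Heat load = 33.5 × 10⁶ BTU = 33,500,000 BTU
Gas: input = 33,500,000 / 0.87 = 38,505,747 BTU = 385.1 therm → 385.1 × £1.61 = £619.94
Electric: 33,500,000 BTU / 3412 = 9,818 kWh → × £0.133 = £1,305.83
Difference = |£619.94 − £1,305.83| = £685.89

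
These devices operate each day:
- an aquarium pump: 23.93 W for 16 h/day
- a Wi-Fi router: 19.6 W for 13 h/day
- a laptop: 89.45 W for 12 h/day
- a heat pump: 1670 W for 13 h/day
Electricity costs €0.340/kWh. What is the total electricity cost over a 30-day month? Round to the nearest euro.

€239

aquarium pump: 23.93 W × 16 h × 30 d = 11,486 Wh = 11.49 kWh
Wi-Fi router: 19.6 W × 13 h × 30 d = 7,644 Wh = 7.644 kWh
laptop: 89.45 W × 12 h × 30 d = 32,202 Wh = 32.2 kWh
heat pump: 1670 W × 13 h × 30 d = 651,300 Wh = 651.3 kWh
Total energy = 11.49 + 7.644 + 32.2 + 651.3 = 702.6 kWh
Cost = 702.6 kWh × €0.340 = €238.90 ≈ €239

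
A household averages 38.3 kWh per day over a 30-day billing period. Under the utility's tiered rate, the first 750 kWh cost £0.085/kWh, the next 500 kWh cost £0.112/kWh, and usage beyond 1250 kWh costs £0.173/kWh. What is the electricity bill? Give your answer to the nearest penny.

Usage = 38.3 kWh/day × 30 days = 1149 kWh
First 750 kWh × £0.085 = £63.75
Next 399 kWh × £0.112 = £44.69
Remaining tier: 0 kWh (not reached)
Total = £108.44

£108.44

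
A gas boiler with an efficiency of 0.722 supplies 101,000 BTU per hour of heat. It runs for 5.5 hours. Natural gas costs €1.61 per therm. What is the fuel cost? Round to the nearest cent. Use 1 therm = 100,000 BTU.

Heat delivered = 101,000 BTU/h × 5.5 h = 555,500 BTU
Gas input = 555,500 / 0.722 = 769,391 BTU
= 769,391 / 100,000 = 7.694 therm
Cost = 7.694 × €1.61/therm = €12.39

€12.39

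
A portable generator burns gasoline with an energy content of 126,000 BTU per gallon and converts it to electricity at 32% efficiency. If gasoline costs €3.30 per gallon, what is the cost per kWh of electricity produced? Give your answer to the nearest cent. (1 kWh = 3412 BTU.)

€0.28

Electrical output per gallon = 126,000 BTU × 0.32 / 3412 BTU/kWh = 11.82 kWh
Cost per kWh = €3.30 / 11.82 kWh = €0.279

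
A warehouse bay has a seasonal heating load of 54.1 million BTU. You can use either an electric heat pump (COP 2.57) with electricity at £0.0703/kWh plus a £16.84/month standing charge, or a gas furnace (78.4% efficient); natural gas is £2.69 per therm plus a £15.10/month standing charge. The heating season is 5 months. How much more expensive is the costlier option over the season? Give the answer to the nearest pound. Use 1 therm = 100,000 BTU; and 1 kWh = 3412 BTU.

£1414

Heat load = 54.1 × 10⁶ BTU = 54,100,000 BTU
Gas: input = 54,100,000 / 0.784 = 69,005,102 BTU = 690.1 therm → 690.1 × £2.69 = £1,856.24; + 5 × £15.10 standing = £1,931.74
Heat pump: 54,100,000 BTU / 3412 = 15,860 kWh heat; / 2.57 = 6,170 kWh in → × £0.0703 = £433.72; + 5 × £16.84 standing = £517.92
Difference = |£1,931.74 − £517.92| = £1,413.82 ≈ £1414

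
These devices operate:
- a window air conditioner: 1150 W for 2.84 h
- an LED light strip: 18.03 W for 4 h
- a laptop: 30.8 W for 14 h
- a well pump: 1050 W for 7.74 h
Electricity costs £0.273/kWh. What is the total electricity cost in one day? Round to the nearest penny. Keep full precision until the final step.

£3.25

window air conditioner: 1150 W × 2.84 h = 3,266 Wh = 3.266 kWh
LED light strip: 18.03 W × 4 h = 72 Wh = 0.07212 kWh
laptop: 30.8 W × 14 h = 431 Wh = 0.4312 kWh
well pump: 1050 W × 7.74 h = 8,127 Wh = 8.127 kWh
Total energy = 3.266 + 0.07212 + 0.4312 + 8.127 = 11.9 kWh
Cost = 11.9 kWh × £0.273 = £3.25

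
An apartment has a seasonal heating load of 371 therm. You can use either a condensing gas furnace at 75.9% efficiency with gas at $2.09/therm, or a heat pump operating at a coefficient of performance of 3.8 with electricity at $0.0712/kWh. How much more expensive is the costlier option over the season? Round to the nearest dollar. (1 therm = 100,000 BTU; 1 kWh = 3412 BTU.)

$818

Heat load = 371 therm × 100,000 = 37,100,000 BTU
Gas: input = 37,100,000 / 0.759 = 48,880,105 BTU = 488.8 therm → 488.8 × $2.09 = $1,021.59
Heat pump: 37,100,000 BTU / 3412 = 10,870 kWh heat; / 3.8 = 2,861 kWh in → × $0.0712 = $203.73
Difference = |$1,021.59 − $203.73| = $817.86 ≈ $818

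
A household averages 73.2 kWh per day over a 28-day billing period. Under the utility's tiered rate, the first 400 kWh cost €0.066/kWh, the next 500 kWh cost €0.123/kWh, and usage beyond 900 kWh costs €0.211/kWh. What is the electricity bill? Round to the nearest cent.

Usage = 73.2 kWh/day × 28 days = 2049.6 kWh
First 400 kWh × €0.066 = €26.40
Next 500 kWh × €0.123 = €61.50
Remaining 1149.6 kWh × €0.211 = €242.57
Total = €330.47

€330.47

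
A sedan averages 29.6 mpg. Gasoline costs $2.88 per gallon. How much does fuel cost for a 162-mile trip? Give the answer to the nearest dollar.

Fuel = 162 mi / 29.6 mpg = 5.473 gal
Cost = 5.473 gal × $2.88/gal = $15.76 ≈ $16

$16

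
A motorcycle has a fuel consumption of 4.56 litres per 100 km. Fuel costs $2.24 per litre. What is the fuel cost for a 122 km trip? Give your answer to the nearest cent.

$12.46

Fuel = 4.56 L/100 km × 122 km / 100 = 5.563 L
Cost = 5.563 L × $2.24/L = $12.46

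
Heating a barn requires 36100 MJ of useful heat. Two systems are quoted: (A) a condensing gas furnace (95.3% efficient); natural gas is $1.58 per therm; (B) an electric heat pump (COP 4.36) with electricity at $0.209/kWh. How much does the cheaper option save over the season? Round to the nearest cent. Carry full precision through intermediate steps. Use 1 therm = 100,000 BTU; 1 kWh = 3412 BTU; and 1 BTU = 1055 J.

$86.57

Heat load = 36100 MJ = 36,100,000,000 J / 1055 = 34,218,009 BTU
Gas: input = 34,218,009 / 0.953 = 35,905,571 BTU = 359.1 therm → 359.1 × $1.58 = $567.31
Heat pump: 34,218,009 BTU / 3412 = 10,030 kWh heat; / 4.36 = 2,300 kWh in → × $0.209 = $480.73
Difference = |$567.31 − $480.73| = $86.57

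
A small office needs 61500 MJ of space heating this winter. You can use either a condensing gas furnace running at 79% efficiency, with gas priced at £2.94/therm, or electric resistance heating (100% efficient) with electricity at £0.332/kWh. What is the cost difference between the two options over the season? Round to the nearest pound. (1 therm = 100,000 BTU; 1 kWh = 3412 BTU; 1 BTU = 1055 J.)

Heat load = 61500 MJ = 61,500,000,000 J / 1055 = 58,293,839 BTU
Gas: input = 58,293,839 / 0.79 = 73,789,669 BTU = 737.9 therm → 737.9 × £2.94 = £2,169.42
Electric: 58,293,839 BTU / 3412 = 17,080 kWh → × £0.332 = £5,672.20
Difference = |£2,169.42 − £5,672.20| = £3,502.79 ≈ £3503

£3503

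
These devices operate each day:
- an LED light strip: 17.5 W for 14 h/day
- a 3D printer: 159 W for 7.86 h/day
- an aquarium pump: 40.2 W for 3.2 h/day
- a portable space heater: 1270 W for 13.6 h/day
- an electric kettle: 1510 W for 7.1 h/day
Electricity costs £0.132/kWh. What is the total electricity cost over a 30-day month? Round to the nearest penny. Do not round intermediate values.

LED light strip: 17.5 W × 14 h × 30 d = 7,350 Wh = 7.35 kWh
3D printer: 159 W × 7.86 h × 30 d = 37,492 Wh = 37.49 kWh
aquarium pump: 40.2 W × 3.2 h × 30 d = 3,859 Wh = 3.859 kWh
portable space heater: 1270 W × 13.6 h × 30 d = 518,160 Wh = 518.2 kWh
electric kettle: 1510 W × 7.1 h × 30 d = 321,630 Wh = 321.6 kWh
Total energy = 7.35 + 37.49 + 3.859 + 518.2 + 321.6 = 888.5 kWh
Cost = 888.5 kWh × £0.132 = £117.28

£117.28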